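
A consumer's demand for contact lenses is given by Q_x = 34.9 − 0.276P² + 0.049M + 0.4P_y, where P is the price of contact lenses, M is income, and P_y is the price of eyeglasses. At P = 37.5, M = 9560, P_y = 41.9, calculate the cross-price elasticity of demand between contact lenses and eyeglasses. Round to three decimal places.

0.127

First evaluate Q_x: 34.9 − 0.276(37.5)² + 0.049(9560) + 0.4(41.9) = 34.9 − 388.125 + 468.44 + 16.76 = 131.975.
∂Q_x/∂P_y = +0.4, so E_xy = 0.4·(41.9/131.975) ≈ 0.127.
E_xy > 0: the goods are substitutes.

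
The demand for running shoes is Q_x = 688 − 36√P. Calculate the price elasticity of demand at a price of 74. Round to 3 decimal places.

-0.409

At P = 74, Q_x = 378.3163.
dQ_x/dP = −36/(2√P) = −36/(2·8.6023).
Point elasticity E = (dQ_x/dP)·(P/Q_x) = -2.0925 × 74/378.3163 ≈ -0.409.
|E| < 1, so demand is inelastic at this price.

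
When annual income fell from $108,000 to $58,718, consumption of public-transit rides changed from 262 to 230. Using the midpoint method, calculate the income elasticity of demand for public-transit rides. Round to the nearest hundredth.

%ΔQ = (230 − 262)/[(262+230)/2] = -32/246 ≈ -0.1301.
%ΔM = (58,718 − 108,000)/[(108,000+58,718)/2] = -49282/83359 ≈ -0.5912.
E_I = %ΔQ/%ΔM ≈ 0.22.
E_I ∈ (0,1): normal good (necessity).

0.22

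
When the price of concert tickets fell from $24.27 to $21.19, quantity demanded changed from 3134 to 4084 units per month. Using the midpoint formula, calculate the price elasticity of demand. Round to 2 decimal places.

-1.94

%ΔQ = (4084 − 3134)/[(3134 + 4084)/2] = 950/3609 ≈ 0.2632.
%ΔP = (21.19 − 24.27)/[(24.27 + 21.19)/2] = -3.08/22.73 ≈ -0.1355.
Arc elasticity E = %ΔQ/%ΔP ≈ 0.2632/-0.1355 ≈ -1.94.
|E| > 1: demand is elastic over this range.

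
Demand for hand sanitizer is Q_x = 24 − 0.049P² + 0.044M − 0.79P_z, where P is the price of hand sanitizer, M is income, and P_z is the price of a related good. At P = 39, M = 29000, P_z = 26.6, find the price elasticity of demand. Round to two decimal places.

At the given point, Q_x = 24 − 0.049(39)² + 0.044(29000) − 0.79(26.6) = 24 − 74.529 + 1276 − 21.014 = 1204.457.
∂Q_x/∂P = −2·0.049·P = -3.822, so E_p = -3.822·(39/1204.457) ≈ -0.12.
|E_p| < 1: demand is inelastic.

-0.12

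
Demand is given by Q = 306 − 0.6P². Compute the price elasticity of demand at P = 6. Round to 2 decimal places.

-0.15

At P = 6, Q = 284.4.
dQ/dP = −2·0.6·P = −7.2.
Point elasticity E = (dQ/dP)·(P/Q) = -7.2 × 6/284.4 ≈ -0.15.
|E| < 1, so demand is inelastic at this price.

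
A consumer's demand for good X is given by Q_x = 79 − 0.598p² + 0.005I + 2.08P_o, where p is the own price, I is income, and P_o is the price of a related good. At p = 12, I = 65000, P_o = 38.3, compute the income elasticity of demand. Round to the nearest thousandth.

0.818

Q_x = 79 − 0.598(12)² + 0.005(65000) + 2.08(38.3) = 79 − 86.112 + 325 + 79.664 = 397.552.
∂Q_x/∂I = +0.005, so E_I = 0.005·(65000/397.552) ≈ 0.818.
E_I ∈ (0,1): normal good (necessity).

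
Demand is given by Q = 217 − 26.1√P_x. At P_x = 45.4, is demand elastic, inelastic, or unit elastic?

At P_x = 45.4, Q = 41.1394.
dQ/dP_x = −26.1/(2√P_x) = −26.1/(2·6.738).
Point elasticity E = (dQ/dP_x)·(P_x/Q) = -1.9368 × 45.4/41.1394 ≈ -2.137.
|E| ≈ 2.137 > 1, so demand is elastic.

elastic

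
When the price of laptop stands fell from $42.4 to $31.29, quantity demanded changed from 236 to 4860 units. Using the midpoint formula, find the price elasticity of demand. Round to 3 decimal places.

%Δq = (4860 − 236)/[(236 + 4860)/2] = 4624/2548 ≈ 1.8148.
%ΔP = (31.29 − 42.4)/[(42.4 + 31.29)/2] = -11.11/36.845 ≈ -0.3015.
Arc elasticity E = %Δq/%ΔP ≈ 1.8148/-0.3015 ≈ -6.018.
|E| > 1: demand is elastic over this range.

-6.018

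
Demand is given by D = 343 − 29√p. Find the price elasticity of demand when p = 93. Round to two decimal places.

At p = 93, D = 63.3341.
dD/dp = −29/(2√p) = −29/(2·9.6437).
Point elasticity E = (dD/dp)·(p/D) = -1.5036 × 93/63.3341 ≈ -2.21.
|E| > 1, so demand is elastic at this price.

-2.21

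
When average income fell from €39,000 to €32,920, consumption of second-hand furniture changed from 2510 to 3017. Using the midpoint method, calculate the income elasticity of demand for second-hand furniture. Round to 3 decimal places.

%ΔQ = (3017 − 2510)/[(2510+3017)/2] = 507/2763.5 ≈ 0.1835.
%ΔM = (32,920 − 39,000)/[(39,000+32,920)/2] = -6080/35960 ≈ -0.1691.
E_I = %ΔQ/%ΔM ≈ -1.085.
E_I < 0: inferior good.

-1.085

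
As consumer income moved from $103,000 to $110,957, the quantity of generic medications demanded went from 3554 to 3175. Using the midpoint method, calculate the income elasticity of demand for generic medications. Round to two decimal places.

-1.51

%ΔQ = (3175 − 3554)/[(3554+3175)/2] = -379/3364.5 ≈ -0.1126.
%ΔI = (110,957 − 103,000)/[(103,000+110,957)/2] = 7957/106978.5 ≈ 0.0744.
E_I = %ΔQ/%ΔI ≈ -1.51.
E_I < 0: inferior good.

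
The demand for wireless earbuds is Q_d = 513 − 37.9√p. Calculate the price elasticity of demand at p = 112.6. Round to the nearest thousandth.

At p = 112.6, Q_d = 110.8312.
dQ_d/dp = −37.9/(2√p) = −37.9/(2·10.6113).
Point elasticity E = (dQ_d/dp)·(p/Q_d) = -1.7858 × 112.6/110.8312 ≈ -1.814.
|E| > 1, so demand is elastic at this price.

-1.814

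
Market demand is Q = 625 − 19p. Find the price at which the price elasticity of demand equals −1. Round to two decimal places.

For linear demand Q = a − bp, E = −bp/(a − bp). |E| = 1 ⇒ bp = a − bp ⇒ p = a/(2b).
p = 625/(2·19) ≈ 16.45.

16.45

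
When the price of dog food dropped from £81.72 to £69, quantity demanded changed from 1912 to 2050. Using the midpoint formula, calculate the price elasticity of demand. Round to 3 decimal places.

-0.413

%Δq = (2050 − 1912)/[(1912 + 2050)/2] = 138/1981 ≈ 0.0697.
%Δp = (69 − 81.72)/[(81.72 + 69)/2] = -12.72/75.36 ≈ -0.1688.
Arc elasticity E = %Δq/%Δp ≈ 0.0697/-0.1688 ≈ -0.413.
|E| < 1: demand is inelastic over this range.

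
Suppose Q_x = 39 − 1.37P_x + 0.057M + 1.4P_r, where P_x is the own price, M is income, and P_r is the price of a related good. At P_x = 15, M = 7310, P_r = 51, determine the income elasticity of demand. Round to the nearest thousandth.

0.823

Substituting, Q_x = 39 − 1.37(15) + 0.057(7310) + 1.4(51) = 39 − 20.55 + 416.67 + 71.4 = 506.52.
∂Q_x/∂M = +0.057, so E_I = 0.057·(7310/506.52) ≈ 0.823.
E_I ∈ (0,1): normal good (necessity).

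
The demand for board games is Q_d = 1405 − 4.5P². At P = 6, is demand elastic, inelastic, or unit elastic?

inelastic

At P = 6, Q_d = 1243.
dQ_d/dP = −2·4.5·P = −54.
Point elasticity E = (dQ_d/dP)·(P/Q_d) = -54 × 6/1243 ≈ -0.261.
|E| ≈ 0.261 < 1, so demand is inelastic.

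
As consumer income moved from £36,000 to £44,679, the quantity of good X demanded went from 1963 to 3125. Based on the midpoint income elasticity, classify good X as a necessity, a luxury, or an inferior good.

luxury

%ΔQ = (3125 − 1963)/[(1963+3125)/2] = 1162/2544 ≈ 0.4568.
%ΔY = (44,679 − 36,000)/[(36,000+44,679)/2] = 8679/40339.5 ≈ 0.2151.
E_I = %ΔQ/%ΔY ≈ 2.123.
E_I > 1: normal good (luxury).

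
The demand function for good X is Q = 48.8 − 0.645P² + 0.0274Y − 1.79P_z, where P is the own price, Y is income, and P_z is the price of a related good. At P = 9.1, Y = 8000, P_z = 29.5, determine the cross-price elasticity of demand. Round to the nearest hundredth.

Q = 48.8 − 0.645(9.1)² + 0.0274(8000) − 1.79(29.5) = 48.8 − 53.4125 + 219.2 − 52.805 = 161.7826.
∂Q/∂P_z = −1.79, so E_xy = -1.79·(29.5/161.7826) ≈ -0.33.
E_xy < 0: the goods are complements.

-0.33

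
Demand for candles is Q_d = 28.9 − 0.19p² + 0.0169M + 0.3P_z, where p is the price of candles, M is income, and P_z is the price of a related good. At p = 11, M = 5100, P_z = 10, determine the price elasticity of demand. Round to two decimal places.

-0.48

First evaluate Q_d: 28.9 − 0.19(11)² + 0.0169(5100) + 0.3(10) = 28.9 − 22.99 + 86.19 + 3 = 95.1.
∂Q_d/∂p = −2·0.19·p = -4.18, so E_p = -4.18·(11/95.1) ≈ -0.48.
|E_p| < 1: demand is inelastic.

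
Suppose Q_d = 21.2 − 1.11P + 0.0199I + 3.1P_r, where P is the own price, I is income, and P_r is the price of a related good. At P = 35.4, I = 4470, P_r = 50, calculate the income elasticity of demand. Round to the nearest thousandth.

At the given point, Q_d = 21.2 − 1.11(35.4) + 0.0199(4470) + 3.1(50) = 21.2 − 39.294 + 88.953 + 155 = 225.859.
∂Q_d/∂I = +0.0199, so E_I = 0.0199·(4470/225.859) ≈ 0.394.
E_I ∈ (0,1): normal good (necessity).

0.394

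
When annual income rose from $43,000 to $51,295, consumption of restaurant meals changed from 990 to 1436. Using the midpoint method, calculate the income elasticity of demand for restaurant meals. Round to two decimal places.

%ΔQ = (1436 − 990)/[(990+1436)/2] = 446/1213 ≈ 0.3677.
%ΔI = (51,295 − 43,000)/[(43,000+51,295)/2] = 8295/47147.5 ≈ 0.1759.
E_I = %ΔQ/%ΔI ≈ 2.09.
E_I > 1: normal good (luxury).

2.09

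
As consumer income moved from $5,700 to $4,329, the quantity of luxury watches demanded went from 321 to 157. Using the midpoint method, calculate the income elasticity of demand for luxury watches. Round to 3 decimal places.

%ΔQ = (157 − 321)/[(321+157)/2] = -164/239 ≈ -0.6862.
%ΔI = (4,329 − 5,700)/[(5,700+4,329)/2] = -1371/5014.5 ≈ -0.2734.
E_I = %ΔQ/%ΔI ≈ 2.510.
E_I > 1: normal good (luxury).

2.510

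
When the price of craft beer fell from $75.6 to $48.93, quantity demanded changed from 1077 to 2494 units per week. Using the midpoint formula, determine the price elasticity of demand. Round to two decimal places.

%ΔQ = (2494 − 1077)/[(1077 + 2494)/2] = 1417/1785.5 ≈ 0.7936.
%ΔP = (48.93 − 75.6)/[(75.6 + 48.93)/2] = -26.67/62.265 ≈ -0.4283.
Arc elasticity E = %ΔQ/%ΔP ≈ 0.7936/-0.4283 ≈ -1.85.
|E| > 1: demand is elastic over this range.

-1.85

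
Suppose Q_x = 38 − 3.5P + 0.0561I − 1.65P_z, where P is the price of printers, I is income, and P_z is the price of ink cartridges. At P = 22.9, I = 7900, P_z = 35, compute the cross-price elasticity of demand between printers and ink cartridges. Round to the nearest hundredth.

First evaluate Q_x: 38 − 3.5(22.9) + 0.0561(7900) − 1.65(35) = 38 − 80.15 + 443.19 − 57.75 = 343.29.
∂Q_x/∂P_z = −1.65, so E_xy = -1.65·(35/343.29) ≈ -0.17.
E_xy < 0: the goods are complements.

-0.17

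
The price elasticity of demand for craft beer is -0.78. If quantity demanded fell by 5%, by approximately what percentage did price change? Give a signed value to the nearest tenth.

%ΔQ ≈ E × %ΔP ⇒ %ΔP = %ΔQ / E = (-5%)/(-0.78) ≈ 6.4%.

6.4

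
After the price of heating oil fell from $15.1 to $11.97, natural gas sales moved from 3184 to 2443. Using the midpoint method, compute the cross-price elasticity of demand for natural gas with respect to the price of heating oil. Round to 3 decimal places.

%ΔQ_x = (2443 − 3184)/[(3184+2443)/2] = -741/2813.5 ≈ -0.2634.
%ΔP_y = (11.97 − 15.1)/[(15.1+11.97)/2] ≈ -0.2313.
E_xy = -0.2634/-0.2313 ≈ 1.139.
E_xy > 0, so natural gas and heating oil are substitutes.

1.139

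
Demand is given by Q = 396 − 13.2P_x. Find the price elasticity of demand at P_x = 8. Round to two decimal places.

-0.36

At P_x = 8, Q = 290.4.
dQ/dP_x = −13.2.
Point elasticity E = (dQ/dP_x)·(P_x/Q) = -13.2 × 8/290.4 ≈ -0.36.
|E| < 1, so demand is inelastic at this price.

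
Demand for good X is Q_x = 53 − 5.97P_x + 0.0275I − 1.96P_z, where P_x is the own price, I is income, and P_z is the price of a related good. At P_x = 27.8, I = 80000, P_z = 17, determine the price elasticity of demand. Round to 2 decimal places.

-0.08

Substituting, Q_x = 53 − 5.97(27.8) + 0.0275(80000) − 1.96(17) = 53 − 165.966 + 2200 − 33.32 = 2053.714.
∂Q_x/∂P_x = −5.97, so E_p = (−5.97)·(27.8/2053.714) ≈ -0.08.
|E_p| < 1: demand is inelastic.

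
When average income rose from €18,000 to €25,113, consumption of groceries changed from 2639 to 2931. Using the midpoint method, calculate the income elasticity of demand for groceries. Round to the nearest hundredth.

%ΔQ = (2931 − 2639)/[(2639+2931)/2] = 292/2785 ≈ 0.1048.
%ΔM = (25,113 − 18,000)/[(18,000+25,113)/2] = 7113/21556.5 ≈ 0.3300.
E_I = %ΔQ/%ΔM ≈ 0.32.
E_I ∈ (0,1): normal good (necessity).

0.32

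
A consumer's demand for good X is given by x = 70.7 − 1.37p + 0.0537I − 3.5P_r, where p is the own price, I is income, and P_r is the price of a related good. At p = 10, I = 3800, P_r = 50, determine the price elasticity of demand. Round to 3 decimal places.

-0.159

Substituting, x = 70.7 − 1.37(10) + 0.0537(3800) − 3.5(50) = 70.7 − 13.7 + 204.06 − 175 = 86.06.
∂x/∂p = −1.37, so E_p = (−1.37)·(10/86.06) ≈ -0.159.
|E_p| < 1: demand is inelastic.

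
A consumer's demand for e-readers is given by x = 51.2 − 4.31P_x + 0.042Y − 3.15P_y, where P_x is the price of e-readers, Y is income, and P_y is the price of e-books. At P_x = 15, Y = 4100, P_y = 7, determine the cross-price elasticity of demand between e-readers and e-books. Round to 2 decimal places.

-0.16

x = 51.2 − 4.31(15) + 0.042(4100) − 3.15(7) = 51.2 − 64.65 + 172.2 − 22.05 = 136.7.
∂x/∂P_y = −3.15, so E_xy = -3.15·(7/136.7) ≈ -0.16.
E_xy < 0: the goods are complements.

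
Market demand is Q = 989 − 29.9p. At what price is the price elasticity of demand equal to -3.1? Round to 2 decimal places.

Set −bp/(a − bp) = −3.1 ⇒ bp = 3.1(a − bp) ⇒ bp(1+3.1) = 3.1·a.
p = 3.1·989/(29.9·4.1) ≈ 25.01.

25.01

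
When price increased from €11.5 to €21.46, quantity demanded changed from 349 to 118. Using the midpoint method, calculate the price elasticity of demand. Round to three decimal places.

%ΔQ = (118 − 349)/[(349 + 118)/2] = -231/233.5 ≈ -0.9893.
%Δp = (21.46 − 11.5)/[(11.5 + 21.46)/2] = 9.96/16.48 ≈ 0.6044.
Arc elasticity E = %ΔQ/%Δp ≈ -0.9893/0.6044 ≈ -1.637.
|E| > 1: demand is elastic over this range.

-1.637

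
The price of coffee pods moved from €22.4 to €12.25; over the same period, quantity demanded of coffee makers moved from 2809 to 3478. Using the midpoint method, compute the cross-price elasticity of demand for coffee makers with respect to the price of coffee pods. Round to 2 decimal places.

%ΔQ_x = (3478 − 2809)/[(2809+3478)/2] = 669/3143.5 ≈ 0.2128.
%ΔP_y = (12.25 − 22.4)/[(22.4+12.25)/2] ≈ -0.5859.
E_xy = 0.2128/-0.5859 ≈ -0.36.
E_xy < 0, so coffee makers and coffee pods are complements.

-0.36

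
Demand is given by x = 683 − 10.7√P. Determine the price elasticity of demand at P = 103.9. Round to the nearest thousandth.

-0.095

At P = 103.9, x = 573.9335.
dx/dP = −10.7/(2√P) = −10.7/(2·10.1931).
Point elasticity E = (dx/dP)·(P/x) = -0.5249 × 103.9/573.9335 ≈ -0.095.
|E| < 1, so demand is inelastic at this price.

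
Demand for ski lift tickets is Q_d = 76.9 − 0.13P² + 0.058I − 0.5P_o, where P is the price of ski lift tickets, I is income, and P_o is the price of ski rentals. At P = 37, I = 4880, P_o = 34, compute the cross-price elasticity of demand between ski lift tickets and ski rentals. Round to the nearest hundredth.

First evaluate Q_d: 76.9 − 0.13(37)² + 0.058(4880) − 0.5(34) = 76.9 − 177.97 + 283.04 − 17 = 164.97.
∂Q_d/∂P_o = −0.5, so E_xy = -0.5·(34/164.97) ≈ -0.10.
E_xy < 0: the goods are complements.

-0.10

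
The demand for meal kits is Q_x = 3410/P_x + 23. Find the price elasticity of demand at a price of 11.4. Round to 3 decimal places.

-0.929

At P_x = 11.4, Q_x = 322.1228.
dQ_x/dP_x = −3410/P_x² = −26.2388.
Point elasticity E = (dQ_x/dP_x)·(P_x/Q_x) = -26.2388 × 11.4/322.1228 ≈ -0.929.
|E| < 1, so demand is inelastic at this price.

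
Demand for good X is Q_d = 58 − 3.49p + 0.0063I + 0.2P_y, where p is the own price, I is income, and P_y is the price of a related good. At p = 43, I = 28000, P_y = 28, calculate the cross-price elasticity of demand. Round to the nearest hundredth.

0.06

Evaluating quantity at (p, I, P_y) gives Q_d = 58 − 3.49(43) + 0.0063(28000) + 0.2(28) = 58 − 150.07 + 176.4 + 5.6 = 89.93.
∂Q_d/∂P_y = +0.2, so E_xy = 0.2·(28/89.93) ≈ 0.06.
E_xy > 0: the goods are substitutes.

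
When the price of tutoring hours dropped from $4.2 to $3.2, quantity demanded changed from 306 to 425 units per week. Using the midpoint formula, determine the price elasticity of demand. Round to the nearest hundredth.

-1.20

%Δq = (425 − 306)/[(306 + 425)/2] = 119/365.5 ≈ 0.3256.
%Δp = (3.2 − 4.2)/[(4.2 + 3.2)/2] = -1/3.7 ≈ -0.2703.
Arc elasticity E = %Δq/%Δp ≈ 0.3256/-0.2703 ≈ -1.20.
|E| > 1: demand is elastic over this range.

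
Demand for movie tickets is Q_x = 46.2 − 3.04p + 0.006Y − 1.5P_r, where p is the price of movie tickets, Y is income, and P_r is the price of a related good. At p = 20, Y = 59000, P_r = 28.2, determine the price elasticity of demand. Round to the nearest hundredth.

-0.20

Evaluating quantity at (p, Y, P_r) gives Q_x = 46.2 − 3.04(20) + 0.006(59000) − 1.5(28.2) = 46.2 − 60.8 + 354 − 42.3 = 297.1.
∂Q_x/∂p = −3.04, so E_p = (−3.04)·(20/297.1) ≈ -0.20.
|E_p| < 1: demand is inelastic.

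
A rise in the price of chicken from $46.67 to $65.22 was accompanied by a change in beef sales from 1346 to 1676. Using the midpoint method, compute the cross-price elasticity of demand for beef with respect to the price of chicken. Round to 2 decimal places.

0.66

%ΔQ_x = (1676 − 1346)/[(1346+1676)/2] = 330/1511 ≈ 0.2184.
%ΔP_y = (65.22 − 46.67)/[(46.67+65.22)/2] ≈ 0.3316.
E_xy = 0.2184/0.3316 ≈ 0.66.
E_xy > 0, so beef and chicken are substitutes.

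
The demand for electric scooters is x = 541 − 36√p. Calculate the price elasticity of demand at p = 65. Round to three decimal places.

At p = 65, x = 250.7587.
dx/dp = −36/(2√p) = −36/(2·8.0623).
Point elasticity E = (dx/dp)·(p/x) = -2.2326 × 65/250.7587 ≈ -0.579.
|E| < 1, so demand is inelastic at this price.

-0.579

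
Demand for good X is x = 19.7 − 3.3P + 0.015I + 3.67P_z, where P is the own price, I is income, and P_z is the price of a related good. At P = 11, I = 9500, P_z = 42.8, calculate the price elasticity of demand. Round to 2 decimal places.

-0.13

x = 19.7 − 3.3(11) + 0.015(9500) + 3.67(42.8) = 19.7 − 36.3 + 142.5 + 157.076 = 282.976.
∂x/∂P = −3.3, so E_p = (−3.3)·(11/282.976) ≈ -0.13.
|E_p| < 1: demand is inelastic.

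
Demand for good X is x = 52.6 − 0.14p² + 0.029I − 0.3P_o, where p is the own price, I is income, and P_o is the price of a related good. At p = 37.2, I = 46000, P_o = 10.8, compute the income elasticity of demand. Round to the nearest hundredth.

1.12

At the given point, x = 52.6 − 0.14(37.2)² + 0.029(46000) − 0.3(10.8) = 52.6 − 193.7376 + 1334 − 3.24 = 1189.6224.
∂x/∂I = +0.029, so E_I = 0.029·(46000/1189.6224) ≈ 1.12.
E_I > 1: normal good (luxury).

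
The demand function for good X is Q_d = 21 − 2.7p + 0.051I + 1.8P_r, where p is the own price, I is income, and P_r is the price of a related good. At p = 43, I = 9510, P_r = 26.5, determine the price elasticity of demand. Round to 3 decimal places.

-0.265

Substituting, Q_d = 21 − 2.7(43) + 0.051(9510) + 1.8(26.5) = 21 − 116.1 + 485.01 + 47.7 = 437.61.
∂Q_d/∂p = −2.7, so E_p = (−2.7)·(43/437.61) ≈ -0.265.
|E_p| < 1: demand is inelastic.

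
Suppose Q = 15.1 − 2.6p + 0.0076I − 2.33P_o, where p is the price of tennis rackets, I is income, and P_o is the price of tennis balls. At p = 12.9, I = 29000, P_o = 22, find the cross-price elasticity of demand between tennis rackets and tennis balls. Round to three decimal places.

-0.340

First evaluate Q: 15.1 − 2.6(12.9) + 0.0076(29000) − 2.33(22) = 15.1 − 33.54 + 220.4 − 51.26 = 150.7.
∂Q/∂P_o = −2.33, so E_xy = -2.33·(22/150.7) ≈ -0.340.
E_xy < 0: the goods are complements.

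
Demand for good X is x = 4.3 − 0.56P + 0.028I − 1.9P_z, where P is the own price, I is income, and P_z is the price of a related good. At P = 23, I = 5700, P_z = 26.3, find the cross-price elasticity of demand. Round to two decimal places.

First evaluate x: 4.3 − 0.56(23) + 0.028(5700) − 1.9(26.3) = 4.3 − 12.88 + 159.6 − 49.97 = 101.05.
∂x/∂P_z = −1.9, so E_xy = -1.9·(26.3/101.05) ≈ -0.49.
E_xy < 0: the goods are complements.

-0.49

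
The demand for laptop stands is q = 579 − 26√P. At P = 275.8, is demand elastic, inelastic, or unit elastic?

At P = 275.8, q = 147.2121.
dq/dP = −26/(2√P) = −26/(2·16.6072).
Point elasticity E = (dq/dP)·(P/q) = -0.7828 × 275.8/147.2121 ≈ -1.467.
|E| ≈ 1.467 > 1, so demand is elastic.

elastic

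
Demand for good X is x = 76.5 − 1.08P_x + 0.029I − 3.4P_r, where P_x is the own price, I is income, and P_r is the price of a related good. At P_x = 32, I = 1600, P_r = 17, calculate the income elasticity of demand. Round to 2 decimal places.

1.52

Evaluating quantity at (P_x, I, P_r) gives x = 76.5 − 1.08(32) + 0.029(1600) − 3.4(17) = 76.5 − 34.56 + 46.4 − 57.8 = 30.54.
∂x/∂I = +0.029, so E_I = 0.029·(1600/30.54) ≈ 1.52.
E_I > 1: normal good (luxury).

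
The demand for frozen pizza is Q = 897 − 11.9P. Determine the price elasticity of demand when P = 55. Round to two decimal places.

At P = 55, Q = 242.5.
dQ/dP = −11.9.
Point elasticity E = (dQ/dP)·(P/Q) = -11.9 × 55/242.5 ≈ -2.70.
|E| > 1, so demand is elastic at this price.

-2.70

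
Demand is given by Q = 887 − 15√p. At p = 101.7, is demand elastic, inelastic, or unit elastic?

At p = 101.7, Q = 735.7304.
dQ/dp = −15/(2√p) = −15/(2·10.0846).
Point elasticity E = (dQ/dp)·(p/Q) = -0.7437 × 101.7/735.7304 ≈ -0.103.
|E| ≈ 0.103 < 1, so demand is inelastic.

inelastic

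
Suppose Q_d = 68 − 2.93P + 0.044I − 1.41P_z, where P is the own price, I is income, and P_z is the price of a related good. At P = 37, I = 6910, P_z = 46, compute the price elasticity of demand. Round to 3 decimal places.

-0.545

At the given point, Q_d = 68 − 2.93(37) + 0.044(6910) − 1.41(46) = 68 − 108.41 + 304.04 − 64.86 = 198.77.
∂Q_d/∂P = −2.93, so E_p = (−2.93)·(37/198.77) ≈ -0.545.
|E_p| < 1: demand is inelastic.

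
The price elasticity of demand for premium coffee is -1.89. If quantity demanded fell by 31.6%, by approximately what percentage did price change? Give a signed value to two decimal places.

%ΔQ ≈ E × %ΔP ⇒ %ΔP = %ΔQ / E = (-31.6%)/(-1.89) ≈ 16.72%.

16.72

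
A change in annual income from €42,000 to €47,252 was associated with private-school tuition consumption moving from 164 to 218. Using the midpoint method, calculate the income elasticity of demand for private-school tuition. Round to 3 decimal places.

2.402

%ΔQ = (218 − 164)/[(164+218)/2] = 54/191 ≈ 0.2827.
%ΔM = (47,252 − 42,000)/[(42,000+47,252)/2] = 5252/44626 ≈ 0.1177.
E_I = %ΔQ/%ΔM ≈ 2.402.
E_I > 1: normal good (luxury).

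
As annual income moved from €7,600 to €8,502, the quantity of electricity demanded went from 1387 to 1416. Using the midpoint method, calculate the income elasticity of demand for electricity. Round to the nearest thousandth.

0.185

%ΔQ = (1416 − 1387)/[(1387+1416)/2] = 29/1401.5 ≈ 0.0207.
%ΔM = (8,502 − 7,600)/[(7,600+8,502)/2] = 902/8051 ≈ 0.1120.
E_I = %ΔQ/%ΔM ≈ 0.185.
E_I ∈ (0,1): normal good (necessity).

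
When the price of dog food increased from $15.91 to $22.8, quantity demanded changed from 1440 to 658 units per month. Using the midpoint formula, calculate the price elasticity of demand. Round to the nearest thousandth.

-2.094

%Δq = (658 − 1440)/[(1440 + 658)/2] = -782/1049 ≈ -0.7455.
%Δp = (22.8 − 15.91)/[(15.91 + 22.8)/2] = 6.89/19.355 ≈ 0.3560.
Arc elasticity E = %Δq/%Δp ≈ -0.7455/0.3560 ≈ -2.094.
|E| > 1: demand is elastic over this range.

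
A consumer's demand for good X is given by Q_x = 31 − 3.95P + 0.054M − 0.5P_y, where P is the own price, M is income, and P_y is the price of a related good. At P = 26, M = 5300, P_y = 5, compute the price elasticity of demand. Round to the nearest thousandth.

Q_x = 31 − 3.95(26) + 0.054(5300) − 0.5(5) = 31 − 102.7 + 286.2 − 2.5 = 212.
∂Q_x/∂P = −3.95, so E_p = (−3.95)·(26/212) ≈ -0.484.
|E_p| < 1: demand is inelastic.

-0.484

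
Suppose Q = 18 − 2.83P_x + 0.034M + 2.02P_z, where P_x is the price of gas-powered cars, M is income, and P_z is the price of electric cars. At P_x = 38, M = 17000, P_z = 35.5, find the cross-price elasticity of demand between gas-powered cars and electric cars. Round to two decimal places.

At the given point, Q = 18 − 2.83(38) + 0.034(17000) + 2.02(35.5) = 18 − 107.54 + 578 + 71.71 = 560.17.
∂Q/∂P_z = +2.02, so E_xy = 2.02·(35.5/560.17) ≈ 0.13.
E_xy > 0: the goods are substitutes.

0.13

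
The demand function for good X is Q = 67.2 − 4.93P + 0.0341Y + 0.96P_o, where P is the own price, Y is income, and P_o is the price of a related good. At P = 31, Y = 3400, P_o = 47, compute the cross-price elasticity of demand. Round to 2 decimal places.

Evaluating quantity at (P, Y, P_o) gives Q = 67.2 − 4.93(31) + 0.0341(3400) + 0.96(47) = 67.2 − 152.83 + 115.94 + 45.12 = 75.43.
∂Q/∂P_o = +0.96, so E_xy = 0.96·(47/75.43) ≈ 0.60.
E_xy > 0: the goods are substitutes.

0.60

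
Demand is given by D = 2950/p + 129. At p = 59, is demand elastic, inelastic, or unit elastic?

inelastic

At p = 59, D = 179.
dD/dp = −2950/p² = −0.8475.
Point elasticity E = (dD/dp)·(p/D) = -0.8475 × 59/179 ≈ -0.279.
|E| ≈ 0.279 < 1, so demand is inelastic.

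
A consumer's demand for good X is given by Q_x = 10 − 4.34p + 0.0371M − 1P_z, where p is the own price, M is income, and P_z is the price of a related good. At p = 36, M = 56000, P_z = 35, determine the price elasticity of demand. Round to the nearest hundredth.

-0.08

Q_x = 10 − 4.34(36) + 0.0371(56000) − 1(35) = 10 − 156.24 + 2077.6 − 35 = 1896.36.
∂Q_x/∂p = −4.34, so E_p = (−4.34)·(36/1896.36) ≈ -0.08.
|E_p| < 1: demand is inelastic.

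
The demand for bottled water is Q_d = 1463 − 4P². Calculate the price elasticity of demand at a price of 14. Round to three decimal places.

At P = 14, Q_d = 679.
dQ_d/dP = −2·4·P = −112.
Point elasticity E = (dQ_d/dP)·(P/Q_d) = -112 × 14/679 ≈ -2.309.
|E| > 1, so demand is elastic at this price.

-2.309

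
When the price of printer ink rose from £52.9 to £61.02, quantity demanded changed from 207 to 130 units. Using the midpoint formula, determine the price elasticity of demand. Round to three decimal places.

%Δq = (130 − 207)/[(207 + 130)/2] = -77/168.5 ≈ -0.4570.
%Δp = (61.02 − 52.9)/[(52.9 + 61.02)/2] = 8.12/56.96 ≈ 0.1426.
Arc elasticity E = %Δq/%Δp ≈ -0.4570/0.1426 ≈ -3.206.
|E| > 1: demand is elastic over this range.

-3.206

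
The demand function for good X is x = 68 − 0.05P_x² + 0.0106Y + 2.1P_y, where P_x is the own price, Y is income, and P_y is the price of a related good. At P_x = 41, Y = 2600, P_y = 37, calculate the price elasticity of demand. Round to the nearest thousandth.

At the given point, x = 68 − 0.05(41)² + 0.0106(2600) + 2.1(37) = 68 − 84.05 + 27.56 + 77.7 = 89.21.
∂x/∂P_x = −2·0.05·P_x = -4.1, so E_p = -4.1·(41/89.21) ≈ -1.884.
|E_p| > 1: demand is elastic.

-1.884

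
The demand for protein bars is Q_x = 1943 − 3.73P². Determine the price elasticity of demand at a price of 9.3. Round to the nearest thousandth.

-0.398

At P = 9.3, Q_x = 1620.3923.
dQ_x/dP = −2·3.73·P = −69.378.
Point elasticity E = (dQ_x/dP)·(P/Q_x) = -69.378 × 9.3/1620.3923 ≈ -0.398.
|E| < 1, so demand is inelastic at this price.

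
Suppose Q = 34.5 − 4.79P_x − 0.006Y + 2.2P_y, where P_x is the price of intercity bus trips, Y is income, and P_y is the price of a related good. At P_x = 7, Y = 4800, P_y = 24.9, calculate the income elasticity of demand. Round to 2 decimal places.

Q = 34.5 − 4.79(7) − 0.006(4800) + 2.2(24.9) = 34.5 − 33.53 − 28.8 + 54.78 = 26.95.
∂Q/∂Y = −0.006, so E_I = -0.006·(4800/26.95) ≈ -1.07.
E_I < 0: inferior good.

-1.07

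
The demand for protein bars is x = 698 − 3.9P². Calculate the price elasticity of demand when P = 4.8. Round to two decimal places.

At P = 4.8, x = 608.144.
dx/dP = −2·3.9·P = −37.44.
Point elasticity E = (dx/dP)·(P/x) = -37.44 × 4.8/608.144 ≈ -0.30.
|E| < 1, so demand is inelastic at this price.

-0.30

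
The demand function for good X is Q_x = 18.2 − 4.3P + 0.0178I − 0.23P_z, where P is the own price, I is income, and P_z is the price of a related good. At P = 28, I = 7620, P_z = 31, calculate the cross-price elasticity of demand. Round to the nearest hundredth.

First evaluate Q_x: 18.2 − 4.3(28) + 0.0178(7620) − 0.23(31) = 18.2 − 120.4 + 135.636 − 7.13 = 26.306.
∂Q_x/∂P_z = −0.23, so E_xy = -0.23·(31/26.306) ≈ -0.27.
E_xy < 0: the goods are complements.

-0.27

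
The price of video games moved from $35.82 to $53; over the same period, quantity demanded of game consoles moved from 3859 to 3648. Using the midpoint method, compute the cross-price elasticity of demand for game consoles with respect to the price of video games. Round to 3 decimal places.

%ΔQ_x = (3648 − 3859)/[(3859+3648)/2] = -211/3753.5 ≈ -0.0562.
%ΔP_y = (53 − 35.82)/[(35.82+53)/2] ≈ 0.3868.
E_xy = -0.0562/0.3868 ≈ -0.145.
E_xy < 0, so game consoles and video games are complements.

-0.145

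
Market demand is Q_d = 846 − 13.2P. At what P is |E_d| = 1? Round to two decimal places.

32.05

For linear demand Q_d = a − bP, E = −bP/(a − bP). |E| = 1 ⇒ bP = a − bP ⇒ P = a/(2b).
P = 846/(2·13.2) ≈ 32.05.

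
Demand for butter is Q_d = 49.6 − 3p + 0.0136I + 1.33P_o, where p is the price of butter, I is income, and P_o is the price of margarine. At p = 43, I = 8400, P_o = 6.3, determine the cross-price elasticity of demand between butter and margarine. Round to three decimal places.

Q_d = 49.6 − 3(43) + 0.0136(8400) + 1.33(6.3) = 49.6 − 129 + 114.24 + 8.379 = 43.219.
∂Q_d/∂P_o = +1.33, so E_xy = 1.33·(6.3/43.219) ≈ 0.194.
E_xy > 0: the goods are substitutes.

0.194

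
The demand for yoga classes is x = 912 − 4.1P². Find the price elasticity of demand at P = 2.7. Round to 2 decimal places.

-0.07

At P = 2.7, x = 882.111.
dx/dP = −2·4.1·P = −22.14.
Point elasticity E = (dx/dP)·(P/x) = -22.14 × 2.7/882.111 ≈ -0.07.
|E| < 1, so demand is inelastic at this price.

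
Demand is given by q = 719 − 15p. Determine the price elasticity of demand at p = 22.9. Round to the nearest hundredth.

-0.91

At p = 22.9, q = 375.5.
dq/dp = −15.
Point elasticity E = (dq/dp)·(p/q) = -15 × 22.9/375.5 ≈ -0.91.
|E| < 1, so demand is inelastic at this price.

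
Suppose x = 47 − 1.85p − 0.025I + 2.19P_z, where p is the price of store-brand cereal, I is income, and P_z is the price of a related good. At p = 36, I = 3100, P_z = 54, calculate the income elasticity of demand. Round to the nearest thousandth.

Substituting, x = 47 − 1.85(36) − 0.025(3100) + 2.19(54) = 47 − 66.6 − 77.5 + 118.26 = 21.16.
∂x/∂I = −0.025, so E_I = -0.025·(3100/21.16) ≈ -3.663.
E_I < 0: inferior good.

-3.663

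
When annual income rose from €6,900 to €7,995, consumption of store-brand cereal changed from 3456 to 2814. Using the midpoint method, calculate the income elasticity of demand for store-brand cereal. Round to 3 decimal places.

%ΔQ = (2814 − 3456)/[(3456+2814)/2] = -642/3135 ≈ -0.2048.
%ΔI = (7,995 − 6,900)/[(6,900+7,995)/2] = 1095/7447.5 ≈ 0.1470.
E_I = %ΔQ/%ΔI ≈ -1.393.
E_I < 0: inferior good.

-1.393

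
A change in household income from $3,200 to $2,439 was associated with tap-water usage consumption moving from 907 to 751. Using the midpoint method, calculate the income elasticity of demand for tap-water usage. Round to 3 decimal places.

%ΔQ = (751 − 907)/[(907+751)/2] = -156/829 ≈ -0.1882.
%ΔY = (2,439 − 3,200)/[(3,200+2,439)/2] = -761/2819.5 ≈ -0.2699.
E_I = %ΔQ/%ΔY ≈ 0.697.
E_I ∈ (0,1): normal good (necessity).

0.697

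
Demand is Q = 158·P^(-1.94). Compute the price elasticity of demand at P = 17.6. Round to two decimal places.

-1.94

For a Cobb–Douglas (constant-elasticity) form Q = A·P^α·…, the elasticity with respect to P equals the exponent α at every point.
Here the exponent on P is -1.94, so the price elasticity of demand is -1.94.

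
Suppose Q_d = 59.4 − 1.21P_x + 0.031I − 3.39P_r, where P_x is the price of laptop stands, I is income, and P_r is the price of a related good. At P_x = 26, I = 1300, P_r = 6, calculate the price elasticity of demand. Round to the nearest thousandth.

Evaluating quantity at (P_x, I, P_r) gives Q_d = 59.4 − 1.21(26) + 0.031(1300) − 3.39(6) = 59.4 − 31.46 + 40.3 − 20.34 = 47.9.
∂Q_d/∂P_x = −1.21, so E_p = (−1.21)·(26/47.9) ≈ -0.657.
|E_p| < 1: demand is inelastic.

-0.657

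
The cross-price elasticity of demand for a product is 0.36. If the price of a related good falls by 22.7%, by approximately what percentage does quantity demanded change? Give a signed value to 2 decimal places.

-8.17

%ΔQ ≈ E × %ΔP_y = (0.36) × (-22.7%) ≈ -8.17%.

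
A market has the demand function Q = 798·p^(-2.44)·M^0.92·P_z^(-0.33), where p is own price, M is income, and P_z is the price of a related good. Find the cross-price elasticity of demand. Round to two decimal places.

-0.33

For a Cobb–Douglas (constant-elasticity) form Q = A·P_z^α·…, the elasticity with respect to P_z equals the exponent α at every point.
Here the exponent on P_z is -0.33, so the cross-price elasticity of demand is -0.33.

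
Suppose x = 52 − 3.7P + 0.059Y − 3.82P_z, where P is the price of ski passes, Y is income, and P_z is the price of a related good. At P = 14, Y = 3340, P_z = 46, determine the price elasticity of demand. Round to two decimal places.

-2.40

Evaluating quantity at (P, Y, P_z) gives x = 52 − 3.7(14) + 0.059(3340) − 3.82(46) = 52 − 51.8 + 197.06 − 175.72 = 21.54.
∂x/∂P = −3.7, so E_p = (−3.7)·(14/21.54) ≈ -2.40.
|E_p| > 1: demand is elastic.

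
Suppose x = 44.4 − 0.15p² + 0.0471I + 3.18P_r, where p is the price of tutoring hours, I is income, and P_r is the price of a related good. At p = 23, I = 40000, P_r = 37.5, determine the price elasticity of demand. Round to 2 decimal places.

-0.08

Evaluating quantity at (p, I, P_r) gives x = 44.4 − 0.15(23)² + 0.0471(40000) + 3.18(37.5) = 44.4 − 79.35 + 1884 + 119.25 = 1968.3.
∂x/∂p = −2·0.15·p = -6.9, so E_p = -6.9·(23/1968.3) ≈ -0.08.
|E_p| < 1: demand is inelastic.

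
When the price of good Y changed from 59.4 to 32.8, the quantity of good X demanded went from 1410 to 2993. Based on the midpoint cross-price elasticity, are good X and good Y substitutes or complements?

%ΔQ_x = (2993 − 1410)/[(1410+2993)/2] = 1583/2201.5 ≈ 0.7191.
%ΔP_y = (32.8 − 59.4)/[(59.4+32.8)/2] ≈ -0.5770.
E_xy = 0.7191/-0.5770 ≈ -1.246.
E_xy < 0, so the goods are complements.

complements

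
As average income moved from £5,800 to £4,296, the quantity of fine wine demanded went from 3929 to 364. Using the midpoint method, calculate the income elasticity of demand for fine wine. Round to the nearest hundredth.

5.57

%ΔQ = (364 − 3929)/[(3929+364)/2] = -3565/2146.5 ≈ -1.6608.
%ΔM = (4,296 − 5,800)/[(5,800+4,296)/2] = -1504/5048 ≈ -0.2979.
E_I = %ΔQ/%ΔM ≈ 5.57.
E_I > 1: normal good (luxury).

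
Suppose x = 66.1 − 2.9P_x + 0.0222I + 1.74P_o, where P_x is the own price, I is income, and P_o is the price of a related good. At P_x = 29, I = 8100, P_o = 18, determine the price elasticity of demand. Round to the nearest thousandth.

First evaluate x: 66.1 − 2.9(29) + 0.0222(8100) + 1.74(18) = 66.1 − 84.1 + 179.82 + 31.32 = 193.14.
∂x/∂P_x = −2.9, so E_p = (−2.9)·(29/193.14) ≈ -0.435.
|E_p| < 1: demand is inelastic.

-0.435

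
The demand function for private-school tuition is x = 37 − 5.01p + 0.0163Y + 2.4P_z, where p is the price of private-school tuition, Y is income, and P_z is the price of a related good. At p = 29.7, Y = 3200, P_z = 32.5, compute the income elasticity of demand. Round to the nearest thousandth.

First evaluate x: 37 − 5.01(29.7) + 0.0163(3200) + 2.4(32.5) = 37 − 148.797 + 52.16 + 78 = 18.363.
∂x/∂Y = +0.0163, so E_I = 0.0163·(3200/18.363) ≈ 2.840.
E_I > 1: normal good (luxury).

2.840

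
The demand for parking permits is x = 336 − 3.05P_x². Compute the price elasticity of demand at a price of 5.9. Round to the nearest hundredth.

At P_x = 5.9, x = 229.8295.
dx/dP_x = −2·3.05·P_x = −35.99.
Point elasticity E = (dx/dP_x)·(P_x/x) = -35.99 × 5.9/229.8295 ≈ -0.92.
|E| < 1, so demand is inelastic at this price.

-0.92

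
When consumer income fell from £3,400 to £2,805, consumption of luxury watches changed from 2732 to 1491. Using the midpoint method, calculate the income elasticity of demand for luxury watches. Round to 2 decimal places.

3.06

%ΔQ = (1491 − 2732)/[(2732+1491)/2] = -1241/2111.5 ≈ -0.5877.
%ΔY = (2,805 − 3,400)/[(3,400+2,805)/2] = -595/3102.5 ≈ -0.1918.
E_I = %ΔQ/%ΔY ≈ 3.06.
E_I > 1: normal good (luxury).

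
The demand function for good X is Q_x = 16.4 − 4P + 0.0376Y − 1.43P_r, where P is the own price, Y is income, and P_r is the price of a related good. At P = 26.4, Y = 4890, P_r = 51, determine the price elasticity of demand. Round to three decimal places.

-4.859

Q_x = 16.4 − 4(26.4) + 0.0376(4890) − 1.43(51) = 16.4 − 105.6 + 183.864 − 72.93 = 21.734.
∂Q_x/∂P = −4, so E_p = (−4)·(26.4/21.734) ≈ -4.859.
|E_p| > 1: demand is elastic.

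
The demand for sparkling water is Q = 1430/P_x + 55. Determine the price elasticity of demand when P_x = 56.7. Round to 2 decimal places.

-0.31

At P_x = 56.7, Q = 80.2205.
dQ/dP_x = −1430/P_x² = −0.4448.
Point elasticity E = (dQ/dP_x)·(P_x/Q) = -0.4448 × 56.7/80.2205 ≈ -0.31.
|E| < 1, so demand is inelastic at this price.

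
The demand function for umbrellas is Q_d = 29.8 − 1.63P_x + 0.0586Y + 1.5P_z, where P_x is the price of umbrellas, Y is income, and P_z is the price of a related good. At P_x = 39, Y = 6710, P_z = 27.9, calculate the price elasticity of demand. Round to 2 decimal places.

Q_d = 29.8 − 1.63(39) + 0.0586(6710) + 1.5(27.9) = 29.8 − 63.57 + 393.206 + 41.85 = 401.286.
∂Q_d/∂P_x = −1.63, so E_p = (−1.63)·(39/401.286) ≈ -0.16.
|E_p| < 1: demand is inelastic.

-0.16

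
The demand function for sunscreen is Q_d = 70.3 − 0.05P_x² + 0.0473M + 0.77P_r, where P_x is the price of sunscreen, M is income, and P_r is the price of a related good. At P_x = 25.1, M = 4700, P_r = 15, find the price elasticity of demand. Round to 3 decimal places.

Q_d = 70.3 − 0.05(25.1)² + 0.0473(4700) + 0.77(15) = 70.3 − 31.5005 + 222.31 + 11.55 = 272.6595.
∂Q_d/∂P_x = −2·0.05·P_x = -2.51, so E_p = -2.51·(25.1/272.6595) ≈ -0.231.
|E_p| < 1: demand is inelastic.

-0.231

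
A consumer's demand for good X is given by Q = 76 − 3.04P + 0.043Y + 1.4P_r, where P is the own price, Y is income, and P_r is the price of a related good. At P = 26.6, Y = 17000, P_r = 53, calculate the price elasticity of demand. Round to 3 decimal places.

-0.101

First evaluate Q: 76 − 3.04(26.6) + 0.043(17000) + 1.4(53) = 76 − 80.864 + 731 + 74.2 = 800.336.
∂Q/∂P = −3.04, so E_p = (−3.04)·(26.6/800.336) ≈ -0.101.
|E_p| < 1: demand is inelastic.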